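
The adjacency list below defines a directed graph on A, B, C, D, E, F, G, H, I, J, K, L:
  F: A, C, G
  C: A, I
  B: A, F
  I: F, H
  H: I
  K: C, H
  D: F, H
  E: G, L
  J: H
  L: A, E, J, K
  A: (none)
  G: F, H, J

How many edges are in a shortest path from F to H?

Distance 0: F.
Distance 1: A, C, G.
Distance 2: H, I, J — contains H.

2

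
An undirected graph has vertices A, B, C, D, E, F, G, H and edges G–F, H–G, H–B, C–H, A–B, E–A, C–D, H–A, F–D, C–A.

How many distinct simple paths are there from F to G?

F–D–C–A–B–H–G
F–D–C–A–H–G
F–D–C–H–G
F–G

4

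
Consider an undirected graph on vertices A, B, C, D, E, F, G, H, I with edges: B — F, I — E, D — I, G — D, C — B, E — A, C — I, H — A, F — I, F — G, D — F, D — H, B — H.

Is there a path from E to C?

Yes

Explore from E.
Distance 1: reach A, I.
Distance 2: reach C, D, F, H.
Found C.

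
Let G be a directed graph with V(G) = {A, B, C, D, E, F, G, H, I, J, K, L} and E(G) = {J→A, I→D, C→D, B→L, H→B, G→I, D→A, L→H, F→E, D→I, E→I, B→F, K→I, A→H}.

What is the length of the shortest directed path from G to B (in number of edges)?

5

Distance 0: G.
Distance 1: I.
Distance 2: D.
Distance 3: A.
Distance 4: H.
Distance 5: B — contains B.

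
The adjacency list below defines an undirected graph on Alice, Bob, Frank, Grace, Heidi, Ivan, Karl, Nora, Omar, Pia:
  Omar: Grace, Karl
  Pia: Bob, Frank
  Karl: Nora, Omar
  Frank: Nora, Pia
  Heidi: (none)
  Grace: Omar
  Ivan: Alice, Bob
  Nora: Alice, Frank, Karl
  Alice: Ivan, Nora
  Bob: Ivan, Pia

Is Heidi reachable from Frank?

No

Explore from Frank.
Distance 1: reach Nora, Pia.
Distance 2: reach Alice, Bob, Karl.
Distance 3: reach Ivan, Omar.
Distance 4: reach Grace.
The search is exhausted without reaching Heidi; it lies in a different component.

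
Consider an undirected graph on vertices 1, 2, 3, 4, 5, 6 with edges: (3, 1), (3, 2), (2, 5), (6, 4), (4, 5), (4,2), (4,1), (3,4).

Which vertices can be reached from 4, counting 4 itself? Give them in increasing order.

Start at 4.
Its neighbours: 1, 2, 3, 5, 6.
Every vertex is now reached.

1, 2, 3, 4, 5, 6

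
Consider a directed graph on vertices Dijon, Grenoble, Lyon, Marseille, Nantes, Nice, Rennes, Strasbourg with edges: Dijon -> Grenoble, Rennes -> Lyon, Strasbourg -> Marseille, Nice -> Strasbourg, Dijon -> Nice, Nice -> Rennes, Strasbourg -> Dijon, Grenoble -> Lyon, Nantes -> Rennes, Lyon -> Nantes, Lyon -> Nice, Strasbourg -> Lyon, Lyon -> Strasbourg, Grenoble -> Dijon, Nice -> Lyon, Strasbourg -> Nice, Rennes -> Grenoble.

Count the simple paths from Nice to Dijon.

7

Nice→Lyon→Nantes→Rennes→Grenoble→Dijon
Nice→Lyon→Strasbourg→Dijon
Nice→Rennes→Grenoble→Dijon
Nice→Rennes→Grenoble→Lyon→Strasbourg→Dijon
Nice→Rennes→Lyon→Strasbourg→Dijon
Nice→Strasbourg→Dijon
Nice→Strasbourg→Lyon→Nantes→Rennes→Grenoble→Dijon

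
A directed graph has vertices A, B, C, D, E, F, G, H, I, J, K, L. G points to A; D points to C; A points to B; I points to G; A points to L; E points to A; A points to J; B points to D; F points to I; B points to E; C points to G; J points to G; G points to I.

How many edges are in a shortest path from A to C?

3

Distance 0: A.
Distance 1: B, J, L.
Distance 2: D, E, G.
Distance 3: C, I — contains C.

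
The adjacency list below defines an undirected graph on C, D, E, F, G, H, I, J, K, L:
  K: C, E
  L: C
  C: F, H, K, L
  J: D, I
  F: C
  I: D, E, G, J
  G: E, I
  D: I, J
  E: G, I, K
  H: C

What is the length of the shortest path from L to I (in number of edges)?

Distance 0: L.
Distance 1: C.
Distance 2: F, H, K.
Distance 3: E.
Distance 4: G, I — contains I.

4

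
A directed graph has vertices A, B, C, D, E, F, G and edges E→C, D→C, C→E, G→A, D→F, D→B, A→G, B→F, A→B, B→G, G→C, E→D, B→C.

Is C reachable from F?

F has no outgoing edges, so nothing is reachable from it.

No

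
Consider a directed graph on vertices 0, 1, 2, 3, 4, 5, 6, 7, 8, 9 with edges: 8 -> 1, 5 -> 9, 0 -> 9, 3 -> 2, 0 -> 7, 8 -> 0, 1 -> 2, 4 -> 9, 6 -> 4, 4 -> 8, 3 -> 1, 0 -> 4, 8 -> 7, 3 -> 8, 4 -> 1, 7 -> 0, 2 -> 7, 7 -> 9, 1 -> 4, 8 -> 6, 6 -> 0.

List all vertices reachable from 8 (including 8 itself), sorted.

Start at 8.
Its neighbours: 0, 1, 6, 7.
Then their neighbours: 2, 4, 9.
Nothing further is reachable.

0, 1, 2, 4, 6, 7, 8, 9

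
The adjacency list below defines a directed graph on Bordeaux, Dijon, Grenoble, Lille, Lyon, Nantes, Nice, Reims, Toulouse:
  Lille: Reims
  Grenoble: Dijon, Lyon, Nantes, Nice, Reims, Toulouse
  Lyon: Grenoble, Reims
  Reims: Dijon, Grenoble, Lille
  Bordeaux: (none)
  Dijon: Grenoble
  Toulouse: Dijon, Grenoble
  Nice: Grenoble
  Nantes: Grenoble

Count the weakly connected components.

From Bordeaux: component {Bordeaux}.
From Dijon: component {Dijon, Grenoble, Lille, Lyon, Nantes, Nice, Reims, Toulouse}.
That's 2 components.

2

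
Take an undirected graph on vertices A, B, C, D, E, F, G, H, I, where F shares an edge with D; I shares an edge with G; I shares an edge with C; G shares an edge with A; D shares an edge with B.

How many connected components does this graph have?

From A: component {A, C, G, I}.
From B: component {B, D, F}.
From E: component {E}.
From H: component {H}.
That's 4 components.

4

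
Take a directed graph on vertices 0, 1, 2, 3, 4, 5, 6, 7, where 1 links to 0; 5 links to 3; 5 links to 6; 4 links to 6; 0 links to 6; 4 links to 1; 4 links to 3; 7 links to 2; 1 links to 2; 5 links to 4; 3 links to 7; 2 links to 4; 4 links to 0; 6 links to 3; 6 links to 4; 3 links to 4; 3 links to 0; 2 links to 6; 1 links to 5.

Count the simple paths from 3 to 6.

11

3→0→6
3→4→0→6
3→4→1→0→6
3→4→1→2→6
3→4→1→5→6
3→4→6
3→7→2→4→0→6
3→7→2→4→1→0→6
3→7→2→4→1→5→6
3→7→2→4→6
3→7→2→6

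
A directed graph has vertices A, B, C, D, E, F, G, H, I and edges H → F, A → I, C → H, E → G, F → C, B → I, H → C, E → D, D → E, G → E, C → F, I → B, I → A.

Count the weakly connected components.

3

From A: component {A, B, I}.
From C: component {C, F, H}.
From D: component {D, E, G}.
That's 3 components.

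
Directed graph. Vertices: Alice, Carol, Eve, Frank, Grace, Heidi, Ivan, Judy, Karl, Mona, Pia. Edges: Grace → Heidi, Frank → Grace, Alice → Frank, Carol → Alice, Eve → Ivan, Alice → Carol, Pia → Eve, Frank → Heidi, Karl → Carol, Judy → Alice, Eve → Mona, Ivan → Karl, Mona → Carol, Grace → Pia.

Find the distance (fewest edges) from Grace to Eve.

Distance 0: Grace.
Distance 1: Heidi, Pia.
Distance 2: Eve — contains Eve.

2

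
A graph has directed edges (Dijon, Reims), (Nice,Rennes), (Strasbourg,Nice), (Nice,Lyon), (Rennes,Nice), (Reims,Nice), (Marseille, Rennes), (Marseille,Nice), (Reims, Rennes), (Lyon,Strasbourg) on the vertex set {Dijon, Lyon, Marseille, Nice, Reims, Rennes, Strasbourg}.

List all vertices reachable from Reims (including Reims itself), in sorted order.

Lyon, Nice, Reims, Rennes, Strasbourg

Start at Reims.
Its neighbours: Nice, Rennes.
Then their neighbours: Lyon.
Then next layer: Strasbourg.
Nothing further is reachable.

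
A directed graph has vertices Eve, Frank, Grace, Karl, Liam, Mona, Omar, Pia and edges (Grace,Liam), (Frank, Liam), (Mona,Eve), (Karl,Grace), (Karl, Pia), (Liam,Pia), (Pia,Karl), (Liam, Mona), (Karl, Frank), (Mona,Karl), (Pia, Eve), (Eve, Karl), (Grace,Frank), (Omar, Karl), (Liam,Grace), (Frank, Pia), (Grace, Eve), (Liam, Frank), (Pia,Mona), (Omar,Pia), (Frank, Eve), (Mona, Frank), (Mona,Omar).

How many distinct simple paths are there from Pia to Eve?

Pia→Eve
Pia→Karl→Frank→Eve
Pia→Karl→Frank→Liam→Grace→Eve
Pia→Karl→Frank→Liam→Mona→Eve
Pia→Karl→Grace→Eve
Pia→Karl→Grace→Frank→Eve
Pia→Karl→Grace→Frank→Liam→Mona→Eve
Pia→Karl→Grace→Liam→Frank→Eve
... and 15 more.

23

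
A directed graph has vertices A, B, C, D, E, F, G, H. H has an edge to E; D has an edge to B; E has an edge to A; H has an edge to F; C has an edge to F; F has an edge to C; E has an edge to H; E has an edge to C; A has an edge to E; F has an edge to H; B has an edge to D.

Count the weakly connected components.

From A: component {A, C, E, F, H}.
From B: component {B, D}.
From G: component {G}.
That's 3 components.

3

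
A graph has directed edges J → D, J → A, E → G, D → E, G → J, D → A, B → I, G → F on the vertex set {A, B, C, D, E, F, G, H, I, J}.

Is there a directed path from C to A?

No

C has no outgoing edges, so nothing is reachable from it.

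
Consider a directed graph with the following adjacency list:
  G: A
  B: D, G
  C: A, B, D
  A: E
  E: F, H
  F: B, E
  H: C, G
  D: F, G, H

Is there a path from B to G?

Explore from B.
Distance 1: reach D, G.
Found G.

Yes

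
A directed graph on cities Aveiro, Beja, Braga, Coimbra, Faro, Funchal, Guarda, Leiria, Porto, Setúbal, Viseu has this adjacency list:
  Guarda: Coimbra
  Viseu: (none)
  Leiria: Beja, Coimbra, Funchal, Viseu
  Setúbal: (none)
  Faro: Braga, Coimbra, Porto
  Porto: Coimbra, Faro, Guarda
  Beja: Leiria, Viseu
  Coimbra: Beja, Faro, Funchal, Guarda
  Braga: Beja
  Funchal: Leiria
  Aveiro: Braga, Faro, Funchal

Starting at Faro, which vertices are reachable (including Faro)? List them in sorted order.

Beja, Braga, Coimbra, Faro, Funchal, Guarda, Leiria, Porto, Viseu

Start at Faro.
Its neighbours: Braga, Coimbra, Porto.
Then their neighbours: Beja, Funchal, Guarda.
Then next layer: Leiria, Viseu.
Nothing further is reachable.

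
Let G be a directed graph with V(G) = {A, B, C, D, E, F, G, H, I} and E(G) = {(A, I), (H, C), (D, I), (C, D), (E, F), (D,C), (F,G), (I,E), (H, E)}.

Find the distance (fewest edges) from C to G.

5

Distance 0: C.
Distance 1: D.
Distance 2: I.
Distance 3: E.
Distance 4: F.
Distance 5: G — contains G.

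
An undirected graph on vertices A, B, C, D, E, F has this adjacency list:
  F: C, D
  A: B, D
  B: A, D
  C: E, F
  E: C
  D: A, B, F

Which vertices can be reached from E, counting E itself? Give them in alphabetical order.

Start at E.
Its neighbours: C.
Then their neighbours: F.
Then next layer: D.
Then next layer: A, B.
Every vertex is now reached.

A, B, C, D, E, F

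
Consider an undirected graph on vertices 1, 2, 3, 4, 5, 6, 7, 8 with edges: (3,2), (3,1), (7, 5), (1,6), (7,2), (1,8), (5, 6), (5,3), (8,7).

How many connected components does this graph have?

From 1: component {1, 2, 3, 5, 6, 7, 8}.
From 4: component {4}.
That's 2 components.

2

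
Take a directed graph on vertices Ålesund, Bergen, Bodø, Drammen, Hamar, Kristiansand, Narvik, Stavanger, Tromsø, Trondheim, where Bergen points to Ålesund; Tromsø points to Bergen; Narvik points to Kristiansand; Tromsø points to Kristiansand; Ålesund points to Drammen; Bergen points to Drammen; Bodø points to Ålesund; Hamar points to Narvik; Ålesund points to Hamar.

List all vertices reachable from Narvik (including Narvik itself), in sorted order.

Kristiansand, Narvik

Start at Narvik.
Its neighbours: Kristiansand.
Nothing further is reachable.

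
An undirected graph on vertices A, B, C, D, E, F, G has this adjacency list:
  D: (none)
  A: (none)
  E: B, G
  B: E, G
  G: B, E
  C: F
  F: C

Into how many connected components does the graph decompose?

From A: component {A}.
From B: component {B, E, G}.
From C: component {C, F}.
From D: component {D}.
That's 4 components.

4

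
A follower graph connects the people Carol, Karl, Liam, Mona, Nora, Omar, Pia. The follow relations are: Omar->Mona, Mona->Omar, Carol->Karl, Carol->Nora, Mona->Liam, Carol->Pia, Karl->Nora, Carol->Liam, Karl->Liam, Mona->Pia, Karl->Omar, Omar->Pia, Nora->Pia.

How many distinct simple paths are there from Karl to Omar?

Karl→Omar

1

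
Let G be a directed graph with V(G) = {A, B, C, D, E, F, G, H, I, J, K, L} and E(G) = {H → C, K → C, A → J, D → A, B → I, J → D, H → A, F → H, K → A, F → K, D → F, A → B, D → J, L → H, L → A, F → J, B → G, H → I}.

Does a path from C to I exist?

No

C has no outgoing edges, so nothing is reachable from it.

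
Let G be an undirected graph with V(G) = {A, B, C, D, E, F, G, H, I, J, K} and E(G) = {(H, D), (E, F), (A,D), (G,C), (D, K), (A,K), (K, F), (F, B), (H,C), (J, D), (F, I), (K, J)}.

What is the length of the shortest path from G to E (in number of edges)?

Distance 0: G.
Distance 1: C.
Distance 2: H.
Distance 3: D.
Distance 4: A, J, K.
Distance 5: F.
Distance 6: B, E, I — contains E.

6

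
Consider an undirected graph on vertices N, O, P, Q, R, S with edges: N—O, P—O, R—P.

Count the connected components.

From N: component {N, O, P, R}.
From Q: component {Q}.
From S: component {S}.
That's 3 components.

3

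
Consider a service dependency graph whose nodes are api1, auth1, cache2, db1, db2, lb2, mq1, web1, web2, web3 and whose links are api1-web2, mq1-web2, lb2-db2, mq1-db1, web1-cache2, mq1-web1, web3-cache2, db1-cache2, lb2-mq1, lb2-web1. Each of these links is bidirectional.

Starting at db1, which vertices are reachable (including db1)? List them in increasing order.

Start at db1.
Its neighbours: cache2, mq1.
Then their neighbours: lb2, web1, web2, web3.
Then next layer: api1, db2.
Nothing further is reachable.

api1, cache2, db1, db2, lb2, mq1, web1, web2, web3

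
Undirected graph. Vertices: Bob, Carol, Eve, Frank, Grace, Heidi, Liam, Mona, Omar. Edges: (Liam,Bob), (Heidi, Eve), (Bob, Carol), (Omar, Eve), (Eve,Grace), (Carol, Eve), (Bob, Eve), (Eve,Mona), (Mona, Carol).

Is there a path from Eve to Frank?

No

Explore from Eve.
Distance 1: reach Bob, Carol, Grace, Heidi, Mona, Omar.
Distance 2: reach Liam.
The search is exhausted without reaching Frank; it lies in a different component.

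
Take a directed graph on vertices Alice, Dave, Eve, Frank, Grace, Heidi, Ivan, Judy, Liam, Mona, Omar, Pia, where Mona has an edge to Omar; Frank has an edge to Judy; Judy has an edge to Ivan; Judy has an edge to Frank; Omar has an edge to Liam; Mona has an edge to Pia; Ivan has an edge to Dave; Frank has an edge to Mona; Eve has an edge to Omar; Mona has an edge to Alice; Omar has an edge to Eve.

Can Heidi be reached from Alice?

Alice has no outgoing edges, so nothing is reachable from it.

No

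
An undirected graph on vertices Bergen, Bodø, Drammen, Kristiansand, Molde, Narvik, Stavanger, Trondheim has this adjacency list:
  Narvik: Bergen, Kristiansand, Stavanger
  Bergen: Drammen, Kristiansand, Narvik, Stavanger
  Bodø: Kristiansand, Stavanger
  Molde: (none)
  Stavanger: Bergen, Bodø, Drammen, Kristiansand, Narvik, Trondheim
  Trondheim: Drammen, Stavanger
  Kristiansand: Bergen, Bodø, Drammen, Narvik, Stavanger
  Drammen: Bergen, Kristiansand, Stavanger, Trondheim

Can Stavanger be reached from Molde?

Molde has no edges, so nothing is reachable from it.

No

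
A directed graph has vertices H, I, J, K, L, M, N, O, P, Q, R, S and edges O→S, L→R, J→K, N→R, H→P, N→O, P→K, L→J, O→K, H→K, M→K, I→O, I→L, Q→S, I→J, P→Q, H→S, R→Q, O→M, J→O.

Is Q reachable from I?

Yes

Explore from I.
Distance 1: reach J, L, O.
Distance 2: reach K, M, R, S.
Distance 3: reach Q.
Found Q.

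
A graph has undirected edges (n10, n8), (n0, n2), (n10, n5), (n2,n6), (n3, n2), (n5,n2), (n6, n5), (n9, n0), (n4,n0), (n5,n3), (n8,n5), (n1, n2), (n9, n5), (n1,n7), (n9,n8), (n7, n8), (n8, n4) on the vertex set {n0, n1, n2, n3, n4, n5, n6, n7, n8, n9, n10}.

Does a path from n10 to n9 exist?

Yes

Explore from n10.
Distance 1: reach n5, n8.
Distance 2: reach n2, n3, n4, n6, n7, n9.
Found n9.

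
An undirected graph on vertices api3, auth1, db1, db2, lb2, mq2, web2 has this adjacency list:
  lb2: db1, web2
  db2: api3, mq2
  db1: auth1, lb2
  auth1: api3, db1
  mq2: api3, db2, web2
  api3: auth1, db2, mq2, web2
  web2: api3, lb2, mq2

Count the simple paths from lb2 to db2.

7

lb2–db1–auth1–api3–db2
lb2–db1–auth1–api3–mq2–db2
lb2–db1–auth1–api3–web2–mq2–db2
lb2–web2–api3–db2
lb2–web2–api3–mq2–db2
lb2–web2–mq2–api3–db2
lb2–web2–mq2–db2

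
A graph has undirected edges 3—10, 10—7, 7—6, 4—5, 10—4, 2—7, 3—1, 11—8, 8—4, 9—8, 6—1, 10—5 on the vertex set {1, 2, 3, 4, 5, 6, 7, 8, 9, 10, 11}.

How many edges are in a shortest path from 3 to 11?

Distance 0: 3.
Distance 1: 1, 10.
Distance 2: 4, 5, 6, 7.
Distance 3: 2, 8.
Distance 4: 9, 11 — contains 11.

4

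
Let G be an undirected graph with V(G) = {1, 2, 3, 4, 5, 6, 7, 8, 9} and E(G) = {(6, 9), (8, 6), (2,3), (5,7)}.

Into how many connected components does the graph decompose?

5

From 1: component {1}.
From 2: component {2, 3}.
From 4: component {4}.
From 5: component {5, 7}.
From 6: component {6, 8, 9}.
That's 5 components.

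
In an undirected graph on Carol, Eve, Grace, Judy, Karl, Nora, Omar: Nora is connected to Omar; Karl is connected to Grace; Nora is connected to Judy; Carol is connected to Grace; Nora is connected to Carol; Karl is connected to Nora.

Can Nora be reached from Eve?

Eve has no edges, so nothing is reachable from it.

No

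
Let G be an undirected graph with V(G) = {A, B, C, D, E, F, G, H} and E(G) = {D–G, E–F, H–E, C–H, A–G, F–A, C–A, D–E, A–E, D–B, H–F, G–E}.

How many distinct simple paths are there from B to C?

19

B–D–E–A–C
B–D–E–A–F–H–C
B–D–E–F–A–C
B–D–E–F–H–C
B–D–E–G–A–C
B–D–E–G–A–F–H–C
B–D–E–H–C
B–D–E–H–F–A–C
... and 11 more.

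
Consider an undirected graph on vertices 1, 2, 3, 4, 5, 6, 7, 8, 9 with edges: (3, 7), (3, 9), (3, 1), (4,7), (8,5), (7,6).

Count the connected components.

From 1: component {1, 3, 4, 6, 7, 9}.
From 2: component {2}.
From 5: component {5, 8}.
That's 3 components.

3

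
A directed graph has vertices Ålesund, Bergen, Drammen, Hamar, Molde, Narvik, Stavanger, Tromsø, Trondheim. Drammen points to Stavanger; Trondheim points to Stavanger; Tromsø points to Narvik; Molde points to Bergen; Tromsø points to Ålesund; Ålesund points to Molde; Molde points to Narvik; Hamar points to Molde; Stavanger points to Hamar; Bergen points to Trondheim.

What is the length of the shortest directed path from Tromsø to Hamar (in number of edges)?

Distance 0: Tromsø.
Distance 1: Ålesund, Narvik.
Distance 2: Molde.
Distance 3: Bergen.
Distance 4: Trondheim.
Distance 5: Stavanger.
Distance 6: Hamar — contains Hamar.

6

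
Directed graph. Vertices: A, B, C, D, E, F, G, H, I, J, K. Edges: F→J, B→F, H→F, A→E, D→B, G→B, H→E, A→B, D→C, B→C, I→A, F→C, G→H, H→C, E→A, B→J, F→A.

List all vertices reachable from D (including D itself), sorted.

Start at D.
Its neighbours: B, C.
Then their neighbours: F, J.
Then next layer: A.
Then next layer: E.
Nothing further is reachable.

A, B, C, D, E, F, J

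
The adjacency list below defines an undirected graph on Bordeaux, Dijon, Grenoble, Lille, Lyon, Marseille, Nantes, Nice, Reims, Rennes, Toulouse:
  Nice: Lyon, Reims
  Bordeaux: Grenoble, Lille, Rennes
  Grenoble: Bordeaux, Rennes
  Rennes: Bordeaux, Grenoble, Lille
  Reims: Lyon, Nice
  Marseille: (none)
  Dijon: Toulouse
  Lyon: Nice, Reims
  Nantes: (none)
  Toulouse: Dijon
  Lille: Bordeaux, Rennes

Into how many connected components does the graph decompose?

5

From Bordeaux: component {Bordeaux, Grenoble, Lille, Rennes}.
From Dijon: component {Dijon, Toulouse}.
From Lyon: component {Lyon, Nice, Reims}.
From Marseille: component {Marseille}.
From Nantes: component {Nantes}.
That's 5 components.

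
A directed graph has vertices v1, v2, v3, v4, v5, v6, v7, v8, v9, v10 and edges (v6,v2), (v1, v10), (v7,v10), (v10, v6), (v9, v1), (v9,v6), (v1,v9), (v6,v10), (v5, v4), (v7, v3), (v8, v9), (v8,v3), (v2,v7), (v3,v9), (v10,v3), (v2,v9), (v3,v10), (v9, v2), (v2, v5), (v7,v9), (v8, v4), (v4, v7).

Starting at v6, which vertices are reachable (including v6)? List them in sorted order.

Start at v6.
Its neighbours: v2, v10.
Then their neighbours: v3, v5, v7, v9.
Then next layer: v1, v4.
Nothing further is reachable.

v1, v2, v3, v4, v5, v6, v7, v9, v10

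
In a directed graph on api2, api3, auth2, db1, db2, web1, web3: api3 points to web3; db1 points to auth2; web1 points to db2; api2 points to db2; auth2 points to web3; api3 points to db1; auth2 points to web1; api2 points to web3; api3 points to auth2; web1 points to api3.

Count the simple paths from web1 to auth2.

2

web1→api3→auth2
web1→api3→db1→auth2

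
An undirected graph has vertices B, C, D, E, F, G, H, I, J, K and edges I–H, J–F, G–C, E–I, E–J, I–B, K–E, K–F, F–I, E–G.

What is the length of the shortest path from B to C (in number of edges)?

Distance 0: B.
Distance 1: I.
Distance 2: E, F, H.
Distance 3: G, J, K.
Distance 4: C — contains C.

4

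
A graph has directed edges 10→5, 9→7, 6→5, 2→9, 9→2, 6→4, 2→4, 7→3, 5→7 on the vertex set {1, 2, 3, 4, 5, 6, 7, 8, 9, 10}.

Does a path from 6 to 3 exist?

Yes

Explore from 6.
Distance 1: reach 4, 5.
Distance 2: reach 7.
Distance 3: reach 3.
Found 3.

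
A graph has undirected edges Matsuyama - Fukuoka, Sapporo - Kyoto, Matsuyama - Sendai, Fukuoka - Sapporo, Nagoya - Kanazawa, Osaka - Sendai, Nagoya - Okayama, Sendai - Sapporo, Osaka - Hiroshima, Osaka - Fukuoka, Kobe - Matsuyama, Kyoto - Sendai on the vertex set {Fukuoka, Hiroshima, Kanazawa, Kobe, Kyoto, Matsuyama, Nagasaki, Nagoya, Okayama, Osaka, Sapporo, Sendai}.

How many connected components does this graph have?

From Fukuoka: component {Fukuoka, Hiroshima, Kobe, Kyoto, Matsuyama, Osaka, Sapporo, Sendai}.
From Kanazawa: component {Kanazawa, Nagoya, Okayama}.
From Nagasaki: component {Nagasaki}.
That's 3 components.

3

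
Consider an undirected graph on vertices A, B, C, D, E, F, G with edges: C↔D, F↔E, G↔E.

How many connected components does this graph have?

From A: component {A}.
From B: component {B}.
From C: component {C, D}.
From E: component {E, F, G}.
That's 4 components.

4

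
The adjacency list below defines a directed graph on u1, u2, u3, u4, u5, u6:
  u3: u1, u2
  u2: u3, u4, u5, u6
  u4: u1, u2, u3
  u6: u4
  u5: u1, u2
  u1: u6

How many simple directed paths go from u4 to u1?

u4→u1
u4→u2→u3→u1
u4→u2→u5→u1
u4→u3→u1
u4→u3→u2→u5→u1

5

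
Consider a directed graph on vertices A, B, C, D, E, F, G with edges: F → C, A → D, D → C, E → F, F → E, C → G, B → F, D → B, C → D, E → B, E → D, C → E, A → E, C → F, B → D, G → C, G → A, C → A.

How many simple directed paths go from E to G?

E→B→D→C→G
E→B→F→C→G
E→D→B→F→C→G
E→D→C→G
E→F→C→G

5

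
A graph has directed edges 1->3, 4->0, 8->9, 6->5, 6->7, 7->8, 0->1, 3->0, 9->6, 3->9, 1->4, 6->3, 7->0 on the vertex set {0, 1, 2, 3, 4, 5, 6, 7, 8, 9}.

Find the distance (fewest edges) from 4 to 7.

6

Distance 0: 4.
Distance 1: 0.
Distance 2: 1.
Distance 3: 3.
Distance 4: 9.
Distance 5: 6.
Distance 6: 5, 7 — contains 7.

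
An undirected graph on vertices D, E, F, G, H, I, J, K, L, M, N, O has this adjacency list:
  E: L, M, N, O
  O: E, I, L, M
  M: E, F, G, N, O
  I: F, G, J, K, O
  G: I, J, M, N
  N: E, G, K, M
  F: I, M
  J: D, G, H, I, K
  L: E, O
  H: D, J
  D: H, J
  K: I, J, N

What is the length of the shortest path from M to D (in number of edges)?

Distance 0: M.
Distance 1: E, F, G, N, O.
Distance 2: I, J, K, L.
Distance 3: D, H — contains D.

3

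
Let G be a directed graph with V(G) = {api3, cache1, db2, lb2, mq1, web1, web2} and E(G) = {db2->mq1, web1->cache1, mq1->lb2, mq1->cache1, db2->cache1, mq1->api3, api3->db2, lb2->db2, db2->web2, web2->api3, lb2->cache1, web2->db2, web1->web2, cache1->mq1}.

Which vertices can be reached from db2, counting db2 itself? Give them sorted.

api3, cache1, db2, lb2, mq1, web2

Start at db2.
Its neighbours: cache1, mq1, web2.
Then their neighbours: api3, lb2.
Nothing further is reachable.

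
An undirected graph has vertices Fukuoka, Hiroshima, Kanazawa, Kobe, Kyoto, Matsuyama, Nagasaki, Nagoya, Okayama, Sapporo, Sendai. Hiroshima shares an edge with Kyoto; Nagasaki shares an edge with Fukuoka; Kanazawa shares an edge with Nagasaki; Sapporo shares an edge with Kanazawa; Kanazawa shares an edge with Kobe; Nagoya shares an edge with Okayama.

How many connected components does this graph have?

5

From Fukuoka: component {Fukuoka, Kanazawa, Kobe, Nagasaki, Sapporo}.
From Hiroshima: component {Hiroshima, Kyoto}.
From Matsuyama: component {Matsuyama}.
From Nagoya: component {Nagoya, Okayama}.
From Sendai: component {Sendai}.
That's 5 components.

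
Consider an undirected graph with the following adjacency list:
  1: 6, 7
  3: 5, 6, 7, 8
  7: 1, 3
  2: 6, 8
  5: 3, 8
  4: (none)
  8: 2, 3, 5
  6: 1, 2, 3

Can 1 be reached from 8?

Yes

Explore from 8.
Distance 1: reach 2, 3, 5.
Distance 2: reach 6, 7.
Distance 3: reach 1.
Found 1.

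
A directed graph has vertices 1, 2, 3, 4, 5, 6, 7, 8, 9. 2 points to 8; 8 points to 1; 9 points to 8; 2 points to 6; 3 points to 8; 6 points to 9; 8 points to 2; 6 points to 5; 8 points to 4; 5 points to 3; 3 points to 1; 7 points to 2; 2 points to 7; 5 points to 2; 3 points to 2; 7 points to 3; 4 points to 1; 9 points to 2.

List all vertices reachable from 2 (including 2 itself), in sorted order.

Start at 2.
Its neighbours: 6, 7, 8.
Then their neighbours: 1, 3, 4, 5, 9.
Every vertex is now reached.

1, 2, 3, 4, 5, 6, 7, 8, 9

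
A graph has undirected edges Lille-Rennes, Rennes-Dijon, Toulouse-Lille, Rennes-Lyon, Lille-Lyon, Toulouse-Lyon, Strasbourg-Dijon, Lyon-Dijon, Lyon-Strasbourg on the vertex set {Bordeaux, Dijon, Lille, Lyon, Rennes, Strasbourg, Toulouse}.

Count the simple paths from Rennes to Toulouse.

Rennes–Dijon–Lyon–Lille–Toulouse
Rennes–Dijon–Lyon–Toulouse
Rennes–Dijon–Strasbourg–Lyon–Lille–Toulouse
Rennes–Dijon–Strasbourg–Lyon–Toulouse
Rennes–Lille–Lyon–Toulouse
Rennes–Lille–Toulouse
Rennes–Lyon–Lille–Toulouse
Rennes–Lyon–Toulouse

8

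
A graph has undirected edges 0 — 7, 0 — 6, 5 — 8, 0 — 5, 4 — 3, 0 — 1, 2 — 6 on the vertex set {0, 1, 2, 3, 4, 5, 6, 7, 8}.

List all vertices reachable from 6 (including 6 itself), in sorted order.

Start at 6.
Its neighbours: 0, 2.
Then their neighbours: 1, 5, 7.
Then next layer: 8.
Nothing further is reachable.

0, 1, 2, 5, 6, 7, 8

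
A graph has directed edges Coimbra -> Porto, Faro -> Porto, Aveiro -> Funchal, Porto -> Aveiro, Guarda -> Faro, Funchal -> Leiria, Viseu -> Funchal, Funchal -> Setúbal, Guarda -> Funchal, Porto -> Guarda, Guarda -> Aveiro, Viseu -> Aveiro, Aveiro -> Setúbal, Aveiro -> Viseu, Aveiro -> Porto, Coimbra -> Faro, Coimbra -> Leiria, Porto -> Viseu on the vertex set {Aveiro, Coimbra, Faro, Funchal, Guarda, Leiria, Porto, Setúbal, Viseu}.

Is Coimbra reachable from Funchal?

No

Explore from Funchal.
Distance 1: reach Leiria, Setúbal.
The search from Funchal is exhausted; no directed path reaches Coimbra.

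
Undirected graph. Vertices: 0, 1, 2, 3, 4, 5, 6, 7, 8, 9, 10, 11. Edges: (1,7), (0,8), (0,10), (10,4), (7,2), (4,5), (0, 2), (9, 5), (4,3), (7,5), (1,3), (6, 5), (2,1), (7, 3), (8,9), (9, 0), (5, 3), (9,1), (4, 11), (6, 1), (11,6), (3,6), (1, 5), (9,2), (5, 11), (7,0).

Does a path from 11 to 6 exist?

Explore from 11.
Distance 1: reach 4, 5, 6.
Found 6.

Yes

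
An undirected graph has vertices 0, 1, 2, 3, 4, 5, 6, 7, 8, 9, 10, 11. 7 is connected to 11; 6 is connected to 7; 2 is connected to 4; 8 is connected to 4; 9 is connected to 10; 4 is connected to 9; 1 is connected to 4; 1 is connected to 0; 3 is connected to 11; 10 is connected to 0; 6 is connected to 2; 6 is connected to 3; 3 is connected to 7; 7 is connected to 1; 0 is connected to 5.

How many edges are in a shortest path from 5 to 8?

4

Distance 0: 5.
Distance 1: 0.
Distance 2: 1, 10.
Distance 3: 4, 7, 9.
Distance 4: 2, 3, 6, 8, 11 — contains 8.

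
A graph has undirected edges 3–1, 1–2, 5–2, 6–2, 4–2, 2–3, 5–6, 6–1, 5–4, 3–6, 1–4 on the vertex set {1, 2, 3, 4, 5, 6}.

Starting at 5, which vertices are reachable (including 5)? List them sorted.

Start at 5.
Its neighbours: 2, 4, 6.
Then their neighbours: 1, 3.
Every vertex is now reached.

1, 2, 3, 4, 5, 6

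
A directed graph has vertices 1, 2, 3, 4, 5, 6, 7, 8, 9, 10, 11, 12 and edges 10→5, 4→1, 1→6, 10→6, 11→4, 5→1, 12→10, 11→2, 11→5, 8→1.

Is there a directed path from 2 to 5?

No

2 has no outgoing edges, so nothing is reachable from it.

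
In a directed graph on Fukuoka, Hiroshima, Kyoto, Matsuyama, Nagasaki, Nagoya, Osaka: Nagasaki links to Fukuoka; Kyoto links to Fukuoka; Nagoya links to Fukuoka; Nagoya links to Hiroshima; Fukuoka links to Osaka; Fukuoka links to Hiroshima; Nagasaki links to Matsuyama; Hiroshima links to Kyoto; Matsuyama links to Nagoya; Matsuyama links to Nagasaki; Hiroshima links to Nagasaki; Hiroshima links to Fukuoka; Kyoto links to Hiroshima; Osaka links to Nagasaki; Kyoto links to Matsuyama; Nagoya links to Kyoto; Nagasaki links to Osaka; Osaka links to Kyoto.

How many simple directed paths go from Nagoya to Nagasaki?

Nagoya→Fukuoka→Hiroshima→Kyoto→Matsuyama→Nagasaki
Nagoya→Fukuoka→Hiroshima→Nagasaki
Nagoya→Fukuoka→Osaka→Kyoto→Hiroshima→Nagasaki
Nagoya→Fukuoka→Osaka→Kyoto→Matsuyama→Nagasaki
Nagoya→Fukuoka→Osaka→Nagasaki
Nagoya→Hiroshima→Fukuoka→Osaka→Kyoto→Matsuyama→Nagasaki
Nagoya→Hiroshima→Fukuoka→Osaka→Nagasaki
Nagoya→Hiroshima→Kyoto→Fukuoka→Osaka→Nagasaki
Nagoya→Hiroshima→Kyoto→Matsuyama→Nagasaki
Nagoya→Hiroshima→Nagasaki
Nagoya→Kyoto→Fukuoka→Hiroshima→Nagasaki
Nagoya→Kyoto→Fukuoka→Osaka→Nagasaki
Nagoya→Kyoto→Hiroshima→Fukuoka→Osaka→Nagasaki
Nagoya→Kyoto→Hiroshima→Nagasaki
Nagoya→Kyoto→Matsuyama→Nagasaki

15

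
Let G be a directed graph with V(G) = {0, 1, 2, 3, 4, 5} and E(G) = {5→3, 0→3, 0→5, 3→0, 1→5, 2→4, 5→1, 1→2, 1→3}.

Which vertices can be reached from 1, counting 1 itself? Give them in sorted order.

Start at 1.
Its neighbours: 2, 3, 5.
Then their neighbours: 0, 4.
Every vertex is now reached.

0, 1, 2, 3, 4, 5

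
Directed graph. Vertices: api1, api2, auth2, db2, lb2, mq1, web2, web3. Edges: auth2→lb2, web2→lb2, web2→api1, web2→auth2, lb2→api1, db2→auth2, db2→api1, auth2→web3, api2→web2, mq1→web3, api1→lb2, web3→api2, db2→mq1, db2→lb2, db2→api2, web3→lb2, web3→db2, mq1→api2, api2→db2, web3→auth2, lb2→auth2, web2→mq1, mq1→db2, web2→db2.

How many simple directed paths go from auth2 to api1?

16

auth2→lb2→api1
auth2→web3→api2→db2→api1
auth2→web3→api2→db2→lb2→api1
auth2→web3→api2→web2→api1
auth2→web3→api2→web2→db2→api1
auth2→web3→api2→web2→db2→lb2→api1
auth2→web3→api2→web2→lb2→api1
auth2→web3→api2→web2→mq1→db2→api1
... and 8 more.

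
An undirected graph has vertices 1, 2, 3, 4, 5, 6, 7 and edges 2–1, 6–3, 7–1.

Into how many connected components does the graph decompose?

4

From 1: component {1, 2, 7}.
From 3: component {3, 6}.
From 4: component {4}.
From 5: component {5}.
That's 4 components.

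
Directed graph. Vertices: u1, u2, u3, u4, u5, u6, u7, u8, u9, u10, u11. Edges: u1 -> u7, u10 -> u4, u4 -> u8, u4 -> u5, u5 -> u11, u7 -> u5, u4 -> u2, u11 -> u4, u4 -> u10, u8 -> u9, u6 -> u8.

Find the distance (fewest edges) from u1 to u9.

6

Distance 0: u1.
Distance 1: u7.
Distance 2: u5.
Distance 3: u11.
Distance 4: u4.
Distance 5: u2, u8, u10.
Distance 6: u9 — contains u9.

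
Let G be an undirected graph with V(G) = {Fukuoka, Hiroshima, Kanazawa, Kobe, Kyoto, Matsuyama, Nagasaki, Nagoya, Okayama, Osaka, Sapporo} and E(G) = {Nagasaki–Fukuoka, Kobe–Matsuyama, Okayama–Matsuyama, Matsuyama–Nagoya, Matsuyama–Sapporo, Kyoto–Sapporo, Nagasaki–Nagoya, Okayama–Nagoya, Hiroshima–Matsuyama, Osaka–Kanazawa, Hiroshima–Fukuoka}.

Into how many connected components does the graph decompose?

From Fukuoka: component {Fukuoka, Hiroshima, Kobe, Kyoto, Matsuyama, Nagasaki, Nagoya, Okayama, Sapporo}.
From Kanazawa: component {Kanazawa, Osaka}.
That's 2 components.

2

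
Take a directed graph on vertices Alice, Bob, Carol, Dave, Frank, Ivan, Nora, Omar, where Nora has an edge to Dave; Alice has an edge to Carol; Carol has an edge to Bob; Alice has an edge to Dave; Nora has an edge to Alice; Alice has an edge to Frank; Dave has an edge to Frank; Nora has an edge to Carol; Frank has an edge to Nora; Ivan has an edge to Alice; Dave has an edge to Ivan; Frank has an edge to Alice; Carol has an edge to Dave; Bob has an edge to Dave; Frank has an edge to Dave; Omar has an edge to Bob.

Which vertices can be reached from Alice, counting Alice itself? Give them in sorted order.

Alice, Bob, Carol, Dave, Frank, Ivan, Nora

Start at Alice.
Its neighbours: Carol, Dave, Frank.
Then their neighbours: Bob, Ivan, Nora.
Nothing further is reachable.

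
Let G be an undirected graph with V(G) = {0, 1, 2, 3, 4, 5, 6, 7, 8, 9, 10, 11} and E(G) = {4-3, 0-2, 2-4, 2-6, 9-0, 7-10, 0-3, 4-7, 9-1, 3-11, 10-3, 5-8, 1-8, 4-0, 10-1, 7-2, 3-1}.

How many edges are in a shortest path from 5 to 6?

6

Distance 0: 5.
Distance 1: 8.
Distance 2: 1.
Distance 3: 3, 9, 10.
Distance 4: 0, 4, 7, 11.
Distance 5: 2.
Distance 6: 6 — contains 6.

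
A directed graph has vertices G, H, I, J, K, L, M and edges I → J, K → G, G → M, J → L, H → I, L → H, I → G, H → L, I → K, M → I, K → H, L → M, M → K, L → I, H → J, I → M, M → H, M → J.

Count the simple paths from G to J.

9

G→M→H→I→J
G→M→H→J
G→M→H→L→I→J
G→M→I→J
G→M→I→K→H→J
G→M→J
G→M→K→H→I→J
G→M→K→H→J
G→M→K→H→L→I→J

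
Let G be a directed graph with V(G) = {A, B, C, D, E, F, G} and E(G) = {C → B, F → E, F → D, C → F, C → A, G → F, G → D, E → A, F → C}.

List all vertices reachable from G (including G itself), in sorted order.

Start at G.
Its neighbours: D, F.
Then their neighbours: C, E.
Then next layer: A, B.
Every vertex is now reached.

A, B, C, D, E, F, G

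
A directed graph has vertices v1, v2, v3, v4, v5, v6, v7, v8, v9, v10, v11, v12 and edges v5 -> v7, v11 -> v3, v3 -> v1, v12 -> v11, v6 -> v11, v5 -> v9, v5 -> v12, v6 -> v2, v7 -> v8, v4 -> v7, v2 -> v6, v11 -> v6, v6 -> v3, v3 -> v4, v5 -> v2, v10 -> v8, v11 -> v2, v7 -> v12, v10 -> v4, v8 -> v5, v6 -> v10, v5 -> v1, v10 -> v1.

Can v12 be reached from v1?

No

v1 has no outgoing edges, so nothing is reachable from it.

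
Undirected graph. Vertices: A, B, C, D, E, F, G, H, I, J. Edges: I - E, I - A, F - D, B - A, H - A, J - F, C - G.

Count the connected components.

From A: component {A, B, E, H, I}.
From C: component {C, G}.
From D: component {D, F, J}.
That's 3 components.

3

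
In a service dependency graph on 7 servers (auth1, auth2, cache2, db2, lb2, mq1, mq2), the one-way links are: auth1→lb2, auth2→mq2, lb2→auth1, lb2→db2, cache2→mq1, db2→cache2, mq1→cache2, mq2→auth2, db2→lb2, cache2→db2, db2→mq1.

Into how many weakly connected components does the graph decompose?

From auth1: component {auth1, cache2, db2, lb2, mq1}.
From auth2: component {auth2, mq2}.
That's 2 components.

2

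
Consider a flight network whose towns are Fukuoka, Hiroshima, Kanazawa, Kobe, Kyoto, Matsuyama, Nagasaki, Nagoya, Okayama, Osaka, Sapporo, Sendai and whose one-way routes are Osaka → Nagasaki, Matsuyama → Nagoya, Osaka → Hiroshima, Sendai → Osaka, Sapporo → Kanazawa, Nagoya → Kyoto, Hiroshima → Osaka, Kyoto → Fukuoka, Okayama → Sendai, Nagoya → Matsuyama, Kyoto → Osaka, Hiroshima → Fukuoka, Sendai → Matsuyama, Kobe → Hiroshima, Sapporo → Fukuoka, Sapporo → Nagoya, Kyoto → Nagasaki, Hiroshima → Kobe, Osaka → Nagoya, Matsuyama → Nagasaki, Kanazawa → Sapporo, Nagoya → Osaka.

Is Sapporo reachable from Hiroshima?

Explore from Hiroshima.
Distance 1: reach Fukuoka, Kobe, Osaka.
Distance 2: reach Nagasaki, Nagoya.
Distance 3: reach Kyoto, Matsuyama.
The search from Hiroshima is exhausted; no directed path reaches Sapporo.

No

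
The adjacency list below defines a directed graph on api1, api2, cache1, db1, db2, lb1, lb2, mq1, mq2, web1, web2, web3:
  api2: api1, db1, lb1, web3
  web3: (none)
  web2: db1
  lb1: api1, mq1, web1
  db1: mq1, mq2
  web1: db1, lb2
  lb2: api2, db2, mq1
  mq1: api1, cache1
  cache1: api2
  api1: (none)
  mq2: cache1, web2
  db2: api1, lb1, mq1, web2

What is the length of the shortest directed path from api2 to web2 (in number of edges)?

3

Distance 0: api2.
Distance 1: api1, db1, lb1, web3.
Distance 2: mq1, mq2, web1.
Distance 3: cache1, lb2, web2 — contains web2.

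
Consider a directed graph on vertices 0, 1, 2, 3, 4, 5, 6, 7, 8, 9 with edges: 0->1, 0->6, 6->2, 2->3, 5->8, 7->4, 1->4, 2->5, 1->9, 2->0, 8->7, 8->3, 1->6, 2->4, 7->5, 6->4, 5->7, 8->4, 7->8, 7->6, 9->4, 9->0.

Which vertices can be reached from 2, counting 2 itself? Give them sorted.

Start at 2.
Its neighbours: 0, 3, 4, 5.
Then their neighbours: 1, 6, 7, 8.
Then next layer: 9.
Every vertex is now reached.

0, 1, 2, 3, 4, 5, 6, 7, 8, 9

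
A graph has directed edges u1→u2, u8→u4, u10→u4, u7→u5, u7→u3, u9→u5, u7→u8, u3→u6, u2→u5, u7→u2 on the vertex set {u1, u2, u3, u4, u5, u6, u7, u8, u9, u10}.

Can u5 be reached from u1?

Explore from u1.
Distance 1: reach u2.
Distance 2: reach u5.
Found u5.

Yes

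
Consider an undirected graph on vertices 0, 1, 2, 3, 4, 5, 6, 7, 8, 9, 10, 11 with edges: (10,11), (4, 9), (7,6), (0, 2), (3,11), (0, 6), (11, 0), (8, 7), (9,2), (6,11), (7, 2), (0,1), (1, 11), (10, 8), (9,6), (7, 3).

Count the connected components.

From 0: component {0, 1, 2, 3, 4, 6, 7, 8, 9, 10, 11}.
From 5: component {5}.
That's 2 components.

2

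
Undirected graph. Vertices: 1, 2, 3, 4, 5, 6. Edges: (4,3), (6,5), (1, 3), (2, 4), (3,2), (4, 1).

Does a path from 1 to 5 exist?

Explore from 1.
Distance 1: reach 3, 4.
Distance 2: reach 2.
The search is exhausted without reaching 5; it lies in a different component.

No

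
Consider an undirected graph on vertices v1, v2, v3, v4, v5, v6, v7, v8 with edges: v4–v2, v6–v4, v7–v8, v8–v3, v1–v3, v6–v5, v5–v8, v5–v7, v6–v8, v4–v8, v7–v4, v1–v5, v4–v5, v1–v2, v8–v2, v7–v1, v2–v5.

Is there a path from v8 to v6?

Explore from v8.
Distance 1: reach v2, v3, v4, v5, v6, v7.
Found v6.

Yes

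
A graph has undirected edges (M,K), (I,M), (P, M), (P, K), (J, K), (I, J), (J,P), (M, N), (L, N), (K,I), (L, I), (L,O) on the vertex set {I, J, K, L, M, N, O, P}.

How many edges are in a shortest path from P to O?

Distance 0: P.
Distance 1: J, K, M.
Distance 2: I, N.
Distance 3: L.
Distance 4: O — contains O.

4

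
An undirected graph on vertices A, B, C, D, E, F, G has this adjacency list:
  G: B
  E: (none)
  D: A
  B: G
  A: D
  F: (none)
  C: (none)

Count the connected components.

From A: component {A, D}.
From B: component {B, G}.
From C: component {C}.
From E: component {E}.
From F: component {F}.
That's 5 components.

5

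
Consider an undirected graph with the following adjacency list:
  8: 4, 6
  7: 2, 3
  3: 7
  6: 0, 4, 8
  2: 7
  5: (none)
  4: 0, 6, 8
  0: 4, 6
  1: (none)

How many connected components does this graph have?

From 0: component {0, 4, 6, 8}.
From 1: component {1}.
From 2: component {2, 3, 7}.
From 5: component {5}.
That's 4 components.

4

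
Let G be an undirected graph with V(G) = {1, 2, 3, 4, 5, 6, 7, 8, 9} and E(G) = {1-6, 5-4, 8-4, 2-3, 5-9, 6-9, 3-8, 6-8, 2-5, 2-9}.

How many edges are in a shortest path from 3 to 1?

Distance 0: 3.
Distance 1: 2, 8.
Distance 2: 4, 5, 6, 9.
Distance 3: 1 — contains 1.

3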